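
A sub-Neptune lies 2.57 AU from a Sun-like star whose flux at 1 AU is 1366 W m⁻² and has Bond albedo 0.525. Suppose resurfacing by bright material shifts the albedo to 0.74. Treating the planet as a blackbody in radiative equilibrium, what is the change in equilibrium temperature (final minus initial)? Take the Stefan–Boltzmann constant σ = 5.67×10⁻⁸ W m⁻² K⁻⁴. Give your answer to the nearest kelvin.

-20 kelvin

Irradiance scales as 1/d², so S = 1366 W m⁻² × (1/2.57)² = 206.8 W m⁻².
With α = 0.525, T₁ = 144.3 K.
With α = 0.74, T₂ = 124.1 K.
Change: 124.1 − 144.3 = -20.18 K.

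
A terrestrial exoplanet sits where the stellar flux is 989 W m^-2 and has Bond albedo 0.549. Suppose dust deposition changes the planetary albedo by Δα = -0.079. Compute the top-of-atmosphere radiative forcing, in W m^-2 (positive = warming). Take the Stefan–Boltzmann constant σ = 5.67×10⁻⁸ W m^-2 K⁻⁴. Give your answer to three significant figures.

19.5 W m^-2

The change in absorbed flux is Δ[S(1−α)/4] = −SΔα/4 = 19.53 W m^-2.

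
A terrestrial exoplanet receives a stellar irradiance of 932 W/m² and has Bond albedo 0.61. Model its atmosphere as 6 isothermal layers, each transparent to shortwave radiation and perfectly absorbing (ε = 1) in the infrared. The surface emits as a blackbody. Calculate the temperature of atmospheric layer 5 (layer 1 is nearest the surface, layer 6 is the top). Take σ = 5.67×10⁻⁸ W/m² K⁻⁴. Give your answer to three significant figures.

238 K

Top-of-atmosphere balance: σT_e⁴ = S(1−α)/4 = 90.87 W/m² → T_e = 200.1 K.
In the N-layer model, layer k (counted from the surface) has T_k = (N+1−k)^(1/4)·T_e.
T_5 = (2)^(1/4)·200.1 = 237.9 K.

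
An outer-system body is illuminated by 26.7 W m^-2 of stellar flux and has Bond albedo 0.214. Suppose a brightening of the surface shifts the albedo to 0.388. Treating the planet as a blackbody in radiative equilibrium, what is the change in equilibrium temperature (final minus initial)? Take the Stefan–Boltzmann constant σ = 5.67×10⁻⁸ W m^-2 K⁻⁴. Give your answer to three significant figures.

-5.95 kelvin

Before: T₁ = [26.70·0.786/(4σ)]^(1/4) = 98.08 K.
Final:   T₂ = [S(1−0.388)/(4σ)]^(1/4) = 92.13 K.
ΔT = T₂ − T₁ = -5.947 K.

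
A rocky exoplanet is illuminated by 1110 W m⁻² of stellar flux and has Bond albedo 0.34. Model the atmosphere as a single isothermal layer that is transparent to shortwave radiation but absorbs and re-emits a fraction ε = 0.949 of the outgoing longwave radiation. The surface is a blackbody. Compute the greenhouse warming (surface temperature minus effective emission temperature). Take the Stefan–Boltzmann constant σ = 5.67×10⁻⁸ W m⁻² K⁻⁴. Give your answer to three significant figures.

41.6 K

Effective emission temperature (TOA balance): σT_e⁴ = S(1−α)/4 = 183.1 W m⁻² → T_e = 238.4 K.
For a single slab of emissivity ε, T_s⁴ = 2T_e⁴/(2−ε); thus T_s = 238.4·(1.903)^(1/4) = 280.0 K.
T_s − T_e = 280.0 − 238.4 = 41.60 K.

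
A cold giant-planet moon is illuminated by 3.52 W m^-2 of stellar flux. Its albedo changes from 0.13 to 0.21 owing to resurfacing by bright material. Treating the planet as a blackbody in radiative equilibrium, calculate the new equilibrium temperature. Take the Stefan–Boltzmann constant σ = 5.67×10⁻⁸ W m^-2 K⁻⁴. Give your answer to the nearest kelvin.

59 K

T₂ = [S(1−α₂)/(4σ)]^(1/4) = [3.520·0.79/(4σ)]^(1/4) = 59.17 K.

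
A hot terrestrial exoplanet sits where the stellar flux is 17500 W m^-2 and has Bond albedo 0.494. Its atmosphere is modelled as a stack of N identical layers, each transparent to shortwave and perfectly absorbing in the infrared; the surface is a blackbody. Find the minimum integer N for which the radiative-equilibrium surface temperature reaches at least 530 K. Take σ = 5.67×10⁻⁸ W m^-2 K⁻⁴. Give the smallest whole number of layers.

2

Top-of-atmosphere balance: σT_e⁴ = S(1−α)/4 = 2214 W m^-2 → T_e = 444.5 K.
Since T_s⁴ = (N+1)T_e⁴, we need N ≥ (T_s/T_e)⁴ − 1 = 1.021.
Rounding up, N = 2.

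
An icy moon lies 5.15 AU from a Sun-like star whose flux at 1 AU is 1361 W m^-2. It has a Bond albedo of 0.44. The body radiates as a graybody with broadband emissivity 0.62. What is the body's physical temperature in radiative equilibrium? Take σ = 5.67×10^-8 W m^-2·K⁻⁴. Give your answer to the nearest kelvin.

By the inverse-square law, S = 1361/5.15² = 51.31 W m^-2.
The planet absorbs (1−α)S over its disc πR² and re-emits over 4πR², so the mean absorbed flux is (1−0.44)·51.31/4 = 7.184 W m^-2.
Radiative balance εσT⁴ = 7.184 gives T = [7.184/(0.62·σ)]^(1/4) = 119.6 K.

120 K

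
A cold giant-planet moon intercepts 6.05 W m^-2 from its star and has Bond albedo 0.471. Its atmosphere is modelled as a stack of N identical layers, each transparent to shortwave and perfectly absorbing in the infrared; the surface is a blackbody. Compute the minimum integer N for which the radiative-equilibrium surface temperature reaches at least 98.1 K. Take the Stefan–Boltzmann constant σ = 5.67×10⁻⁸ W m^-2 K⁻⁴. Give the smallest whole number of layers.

6

OLR = S(1−α)/4 = 0.8001 W m^-2; the top layer radiates at T_e = 61.29 K.
Need (N+1)T_e⁴ ≥ T_s⁴, i.e. N+1 ≥ (98.1/61.29)⁴ = 6.563.
So N ≥ 5.563; the smallest integer is N = 6.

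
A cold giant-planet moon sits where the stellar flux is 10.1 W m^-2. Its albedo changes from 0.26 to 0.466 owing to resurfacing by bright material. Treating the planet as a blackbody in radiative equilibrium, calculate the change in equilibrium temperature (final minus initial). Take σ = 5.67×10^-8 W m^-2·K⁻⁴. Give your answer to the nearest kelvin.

-6 kelvin

Initial: T₁ = [S(1−0.26)/(4σ)]^(1/4) = 75.77 K.
After:  T₂ = [10.10·0.534/(4σ)]^(1/4) = 69.83 K.
ΔT = T₂ − T₁ = -5.934 K.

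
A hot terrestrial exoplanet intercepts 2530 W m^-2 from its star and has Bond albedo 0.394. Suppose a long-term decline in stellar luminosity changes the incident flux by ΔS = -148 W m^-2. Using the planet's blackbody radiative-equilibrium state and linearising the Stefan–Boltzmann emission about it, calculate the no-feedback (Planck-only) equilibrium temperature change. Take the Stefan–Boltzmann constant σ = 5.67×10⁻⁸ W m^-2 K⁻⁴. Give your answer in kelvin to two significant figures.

Unperturbed T_e = [2530·(1−0.394)/(4σ)]^¼ = 286.7 K.
ΔF = Δ[S(1−α)]/4 = (1−0.394)·-148/4 = -22.42 W m^-2.
Planck response: λ_P = 4σT_e³ = 4·5.67×10⁻⁸·(286.7)³ = 5.347 W m^-2/K.
So ΔT₀ = -22.42/5.347 = -4.19 K.

-4.2 kelvin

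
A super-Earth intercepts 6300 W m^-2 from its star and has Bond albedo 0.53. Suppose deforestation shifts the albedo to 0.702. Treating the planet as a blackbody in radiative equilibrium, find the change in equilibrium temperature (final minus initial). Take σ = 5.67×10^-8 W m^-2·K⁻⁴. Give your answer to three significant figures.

With α = 0.53, T₁ = 338.0 K.
Final:   T₂ = [S(1−0.702)/(4σ)]^(1/4) = 301.6 K.
ΔT = T₂ − T₁ = -36.39 K.

-36.4 K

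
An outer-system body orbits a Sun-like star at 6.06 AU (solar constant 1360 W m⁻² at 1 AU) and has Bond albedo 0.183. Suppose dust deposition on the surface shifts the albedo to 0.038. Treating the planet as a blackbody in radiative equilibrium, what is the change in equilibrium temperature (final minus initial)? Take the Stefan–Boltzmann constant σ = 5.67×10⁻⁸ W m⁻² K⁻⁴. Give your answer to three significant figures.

4.48 K

Flux at the orbit: S = 1360/(6.06)² = 37.03 W m⁻².
Initial: T₁ = [S(1−0.183)/(4σ)]^(1/4) = 107.5 K.
With α = 0.038, T₂ = 112.0 K.
Change: 112.0 − 107.5 = 4.480 K.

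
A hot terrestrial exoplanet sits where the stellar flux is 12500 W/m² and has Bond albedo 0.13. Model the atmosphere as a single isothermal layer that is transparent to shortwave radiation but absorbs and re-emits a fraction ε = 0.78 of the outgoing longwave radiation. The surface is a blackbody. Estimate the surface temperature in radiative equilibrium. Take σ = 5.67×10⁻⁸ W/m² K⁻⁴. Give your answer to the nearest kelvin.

The planet radiates to space at T_e = [S(1−α)/(4σ)]^(1/4) = 467.9 K.
The surface balance (absorbed SW + ε·downward IR = σT_s⁴) with T_a⁴ = T_s⁴/2 reduces to T_s = T_e·[2/(2−ε)]^¼ = 529.5 K.

529 kelvin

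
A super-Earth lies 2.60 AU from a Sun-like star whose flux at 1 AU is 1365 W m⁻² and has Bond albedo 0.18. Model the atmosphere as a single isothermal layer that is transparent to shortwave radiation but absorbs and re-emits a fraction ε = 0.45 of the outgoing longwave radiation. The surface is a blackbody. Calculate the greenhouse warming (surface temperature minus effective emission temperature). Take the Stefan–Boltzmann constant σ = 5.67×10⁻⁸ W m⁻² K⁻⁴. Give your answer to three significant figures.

Irradiance scales as 1/d², so S = 1365 W m⁻² × (1/2.60)² = 201.9 W m⁻².
Effective emission temperature (TOA balance): σT_e⁴ = S(1−α)/4 = 41.39 W m⁻² → T_e = 164.4 K.
For a single slab of emissivity ε, T_s⁴ = 2T_e⁴/(2−ε); thus T_s = 164.4·(1.29)^(1/4) = 175.2 K.
The atmosphere warms the surface by 10.82 K.

10.8 K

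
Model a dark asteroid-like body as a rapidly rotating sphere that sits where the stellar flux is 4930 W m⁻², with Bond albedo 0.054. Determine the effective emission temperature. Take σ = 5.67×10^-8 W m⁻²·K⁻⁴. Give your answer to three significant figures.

Averaging over the sphere, the absorbed flux is S(1−α)/4 = 1166 W m⁻².
Balancing against σT⁴: T = (1166/5.67×10⁻⁸)^(1/4) = 378.7 K.

379 K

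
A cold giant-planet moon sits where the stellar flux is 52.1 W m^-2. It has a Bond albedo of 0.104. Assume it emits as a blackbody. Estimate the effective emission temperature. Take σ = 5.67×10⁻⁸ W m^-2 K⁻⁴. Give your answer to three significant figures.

Averaging over the sphere, the absorbed flux is S(1−α)/4 = 11.67 W m^-2.
Set σT⁴ = 11.67 → T = (11.67/σ)^(1/4) = 119.8 K.

120 K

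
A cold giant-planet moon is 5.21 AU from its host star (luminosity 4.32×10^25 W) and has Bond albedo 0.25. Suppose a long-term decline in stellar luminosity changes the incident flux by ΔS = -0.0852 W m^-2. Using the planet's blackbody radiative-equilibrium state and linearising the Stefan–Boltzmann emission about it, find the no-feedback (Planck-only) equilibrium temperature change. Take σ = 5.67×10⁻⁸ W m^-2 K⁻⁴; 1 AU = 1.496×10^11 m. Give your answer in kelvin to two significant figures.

-0.25 K

Orbital distance: d = 5.21 AU = 7.794×10^11 m.
Spreading L over a sphere of radius d: S = 4.32×10^25/(4π·7.79×10^11²) = 5.659 W m^-2.
The baseline emission temperature is T_e = 65.77 K.
ΔF = Δ[S(1−α)]/4 = (1−0.25)·-0.0852/4 = -0.01597 W m^-2.
Linearising σT⁴ gives d(σT⁴)/dT = 4σT_e³ = 0.06453 W m^-2 per K.
Hence the no-feedback warming is ΔF/(4σT_e³) = -0.248 K.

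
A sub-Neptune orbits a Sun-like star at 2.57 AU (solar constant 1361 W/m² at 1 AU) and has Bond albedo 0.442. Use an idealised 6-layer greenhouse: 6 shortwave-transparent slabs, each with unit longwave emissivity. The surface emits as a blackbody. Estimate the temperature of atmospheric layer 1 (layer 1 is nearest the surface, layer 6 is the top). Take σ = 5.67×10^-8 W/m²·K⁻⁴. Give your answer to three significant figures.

235 K

Flux at the orbit: S = 1361/(2.57)² = 206.1 W/m².
OLR = S(1−α)/4 = 28.75 W/m²; the top layer radiates at T_e = 150.1 K.
Each opaque layer satisfies 2T_j⁴ = T_{j−1}⁴ + T_{j+1}⁴, giving T_k⁴ = (N+1−k)T_e⁴.
With k = 1: T_1 = (6+1−1)^¼·150.1 K = 234.8 K.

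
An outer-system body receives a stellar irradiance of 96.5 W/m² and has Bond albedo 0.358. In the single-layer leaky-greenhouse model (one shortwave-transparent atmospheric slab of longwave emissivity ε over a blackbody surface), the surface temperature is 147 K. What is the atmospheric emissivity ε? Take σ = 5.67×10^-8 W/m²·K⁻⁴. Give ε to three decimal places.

0.830

First, T_e = [96.50·(1−0.358)/(4σ)]^(1/4) = 128.6 K.
Inverting T_s⁴ = 2T_e⁴/(2−ε): (T_e/T_s)⁴ = 0.5850, so ε = 2(1 − 0.5850) = 0.8300.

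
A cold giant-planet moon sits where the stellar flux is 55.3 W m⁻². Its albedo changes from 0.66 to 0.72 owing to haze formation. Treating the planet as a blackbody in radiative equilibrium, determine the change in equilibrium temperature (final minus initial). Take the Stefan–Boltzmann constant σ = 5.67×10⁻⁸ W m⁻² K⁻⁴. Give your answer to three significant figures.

-4.52 K

Before: T₁ = [55.30·0.34/(4σ)]^(1/4) = 95.42 K.
Final:   T₂ = [S(1−0.72)/(4σ)]^(1/4) = 90.90 K.
Change: 90.90 − 95.42 = -4.521 K.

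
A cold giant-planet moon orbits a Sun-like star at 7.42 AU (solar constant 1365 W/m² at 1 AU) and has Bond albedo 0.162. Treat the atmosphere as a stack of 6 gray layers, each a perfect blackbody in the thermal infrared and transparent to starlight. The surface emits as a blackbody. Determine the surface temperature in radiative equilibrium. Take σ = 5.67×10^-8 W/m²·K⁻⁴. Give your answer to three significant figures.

By the inverse-square law, S = 1365/7.42² = 24.79 W/m².
The effective emission temperature is T_e = [S(1−α)/(4σ)]^¼ = 97.83 K.
Layer-by-layer balance gives σT_s⁴ = (N+1)σT_e⁴, so T_s = 7^¼·97.83 = 159.1 K.

159 K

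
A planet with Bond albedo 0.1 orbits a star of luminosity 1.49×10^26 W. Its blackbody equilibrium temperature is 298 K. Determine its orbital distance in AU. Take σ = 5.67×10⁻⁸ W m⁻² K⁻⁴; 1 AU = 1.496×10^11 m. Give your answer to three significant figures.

The flux needed for this T is 4σT⁴/(1−0.1) = 1987 W m⁻².
Then d = [L/(4πS)]^(1/2) = 7.724×10^10 m, i.e. 0.5163 AU.

0.516 AU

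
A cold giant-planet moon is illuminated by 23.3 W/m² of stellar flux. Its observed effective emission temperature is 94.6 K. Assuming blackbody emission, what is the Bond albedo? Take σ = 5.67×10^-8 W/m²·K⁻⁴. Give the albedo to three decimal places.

0.220

Energy balance: S(1−α)/4 = σT⁴, so 1−α = 4σT⁴/S.
4σT⁴ = 4·5.67×10⁻⁸·(94.6)⁴ = 18.16 W/m².
Hence α = 1 − 18.16/23.30 = 0.2204.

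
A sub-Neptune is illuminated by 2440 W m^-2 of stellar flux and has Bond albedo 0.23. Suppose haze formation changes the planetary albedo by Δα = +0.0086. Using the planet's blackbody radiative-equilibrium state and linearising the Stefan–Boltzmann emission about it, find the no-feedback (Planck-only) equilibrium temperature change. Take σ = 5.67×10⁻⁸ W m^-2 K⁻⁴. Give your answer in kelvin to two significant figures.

-0.84 K

Unperturbed T_e = [2440·(1−0.23)/(4σ)]^¼ = 301.7 K.
ΔF = −(S/4)Δα = −(2440/4)×(+0.0086) = -5.246 W m^-2.
Linearising σT⁴ gives d(σT⁴)/dT = 4σT_e³ = 6.228 W m^-2 per K.
ΔT₀ = ΔF/λ_P = -5.246/6.228 = -0.842 K.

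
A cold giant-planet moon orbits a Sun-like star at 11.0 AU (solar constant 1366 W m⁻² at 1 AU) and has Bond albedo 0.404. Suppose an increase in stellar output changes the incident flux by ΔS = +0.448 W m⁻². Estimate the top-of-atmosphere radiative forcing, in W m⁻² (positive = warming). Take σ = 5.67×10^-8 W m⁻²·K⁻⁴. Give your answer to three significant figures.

0.0668 W m⁻²

By the inverse-square law, S = 1366/11.0² = 11.29 W m⁻².
TOA radiative forcing: ΔF = (1−α)ΔS/4 = 0.596·(+0.448)/4 = 0.06675 W m⁻².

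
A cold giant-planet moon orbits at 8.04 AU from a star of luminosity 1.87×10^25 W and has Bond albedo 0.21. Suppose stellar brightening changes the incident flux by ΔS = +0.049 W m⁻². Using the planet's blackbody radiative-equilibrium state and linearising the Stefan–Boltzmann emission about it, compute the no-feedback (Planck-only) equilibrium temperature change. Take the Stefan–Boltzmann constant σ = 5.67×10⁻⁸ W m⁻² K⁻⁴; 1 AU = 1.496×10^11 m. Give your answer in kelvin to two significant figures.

0.52 K

d = 8.04 × 1.496×10^11 m = 1.203×10^12 m.
Spreading L over a sphere of radius d: S = 1.87×10^25/(4π·1.20×10^12²) = 1.029 W m⁻².
Unperturbed T_e = [1.029·(1−0.21)/(4σ)]^¼ = 43.51 K.
Only a fraction (1−α) is absorbed and it's spread over 4πR², so ΔF = (1−α)ΔS/4 = 0.009678 W m⁻².
Linearising σT⁴ gives d(σT⁴)/dT = 4σT_e³ = 0.01868 W m⁻² per K.
Hence the no-feedback warming is ΔF/(4σT_e³) = 0.518 K.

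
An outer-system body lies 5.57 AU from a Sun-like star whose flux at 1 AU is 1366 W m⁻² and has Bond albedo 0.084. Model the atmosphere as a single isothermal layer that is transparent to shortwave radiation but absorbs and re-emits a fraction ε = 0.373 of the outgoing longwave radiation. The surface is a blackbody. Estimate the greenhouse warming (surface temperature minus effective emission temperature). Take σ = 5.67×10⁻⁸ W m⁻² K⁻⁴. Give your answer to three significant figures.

Irradiance scales as 1/d², so S = 1366 W m⁻² × (1/5.57)² = 44.03 W m⁻².
At the top of the atmosphere, σT_e⁴ = S(1−α)/4 = 10.08 W m⁻², giving T_e = 115.5 K.
For a single slab of emissivity ε, T_s⁴ = 2T_e⁴/(2−ε); thus T_s = 115.5·(1.229)^(1/4) = 121.6 K.
T_s − T_e = 121.6 − 115.5 = 6.115 K.

6.12 K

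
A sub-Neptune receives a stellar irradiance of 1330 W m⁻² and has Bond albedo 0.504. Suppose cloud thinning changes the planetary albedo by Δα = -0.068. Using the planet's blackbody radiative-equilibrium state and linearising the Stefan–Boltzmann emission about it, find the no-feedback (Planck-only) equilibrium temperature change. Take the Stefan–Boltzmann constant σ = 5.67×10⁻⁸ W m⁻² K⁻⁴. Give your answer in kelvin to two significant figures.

8.0 K

The baseline emission temperature is T_e = 232.2 K.
The change in absorbed flux is Δ[S(1−α)/4] = −SΔα/4 = 22.61 W m⁻².
Planck response: λ_P = 4σT_e³ = 4·5.67×10⁻⁸·(232.2)³ = 2.841 W m⁻²/K.
So ΔT₀ = 22.61/2.841 = 7.96 K.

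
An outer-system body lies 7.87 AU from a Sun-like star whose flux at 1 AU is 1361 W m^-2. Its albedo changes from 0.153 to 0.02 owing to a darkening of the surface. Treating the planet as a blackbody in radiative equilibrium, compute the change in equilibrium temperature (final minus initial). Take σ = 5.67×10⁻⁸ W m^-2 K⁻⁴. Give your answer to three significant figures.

3.53 K

Flux at the orbit: S = 1361/(7.87)² = 21.97 W m^-2.
With α = 0.153, T₁ = 95.18 K.
With α = 0.02, T₂ = 98.71 K.
ΔT = T₂ − T₁ = 3.535 K.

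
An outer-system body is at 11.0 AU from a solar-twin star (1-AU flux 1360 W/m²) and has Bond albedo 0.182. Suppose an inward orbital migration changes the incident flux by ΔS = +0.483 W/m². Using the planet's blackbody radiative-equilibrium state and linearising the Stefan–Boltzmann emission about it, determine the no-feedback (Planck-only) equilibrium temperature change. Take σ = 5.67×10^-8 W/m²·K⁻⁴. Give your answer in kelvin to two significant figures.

Irradiance scales as 1/d², so S = 1360 W/m² × (1/11.0)² = 11.24 W/m².
Reference equilibrium: T_e = [S(1−α)/(4σ)]^(1/4) = 79.79 K.
ΔF = Δ[S(1−α)]/4 = (1−0.182)·+0.483/4 = 0.09877 W/m².
Linearising σT⁴ gives d(σT⁴)/dT = 4σT_e³ = 0.1152 W/m² per K.
Hence the no-feedback warming is ΔF/(4σT_e³) = 0.857 K.

0.86 kelvin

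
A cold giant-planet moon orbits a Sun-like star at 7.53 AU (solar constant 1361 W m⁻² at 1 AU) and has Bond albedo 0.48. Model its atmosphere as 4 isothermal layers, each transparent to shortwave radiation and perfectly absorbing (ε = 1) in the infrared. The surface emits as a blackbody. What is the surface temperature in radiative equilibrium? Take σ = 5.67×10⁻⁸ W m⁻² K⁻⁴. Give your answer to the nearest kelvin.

Irradiance scales as 1/d², so S = 1361 W m⁻² × (1/7.53)² = 24.00 W m⁻².
The effective emission temperature is T_e = [S(1−α)/(4σ)]^¼ = 86.13 K.
For an N-layer opaque stack, T_s⁴ = (N+1)T_e⁴, hence T_s = (5)^(1/4)×86.13 K = 128.8 K.

129 kelvin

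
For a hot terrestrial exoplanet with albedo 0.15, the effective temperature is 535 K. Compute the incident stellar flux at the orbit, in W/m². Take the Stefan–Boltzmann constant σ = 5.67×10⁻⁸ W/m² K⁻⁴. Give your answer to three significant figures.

From S(1−α)/4 = σT⁴: S = 4σT⁴/(1−α).
σT⁴ = 5.67×10⁻⁸·(535)⁴ = 4645 W/m².
S = 4·4645/0.85 = 21860 W/m².

21900 W/m²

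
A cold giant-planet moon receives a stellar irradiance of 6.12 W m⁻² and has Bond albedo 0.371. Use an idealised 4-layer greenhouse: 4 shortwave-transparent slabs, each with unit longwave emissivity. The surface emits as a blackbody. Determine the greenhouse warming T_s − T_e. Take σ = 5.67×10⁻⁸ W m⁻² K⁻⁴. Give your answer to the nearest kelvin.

32 kelvin

OLR = S(1−α)/4 = 0.9624 W m⁻²; the top layer radiates at T_e = 64.19 K.
T_s = (N+1)^(1/4)·T_e = 95.98 K.
So the greenhouse effect raises the surface by 95.98 − 64.19 = 31.79 K.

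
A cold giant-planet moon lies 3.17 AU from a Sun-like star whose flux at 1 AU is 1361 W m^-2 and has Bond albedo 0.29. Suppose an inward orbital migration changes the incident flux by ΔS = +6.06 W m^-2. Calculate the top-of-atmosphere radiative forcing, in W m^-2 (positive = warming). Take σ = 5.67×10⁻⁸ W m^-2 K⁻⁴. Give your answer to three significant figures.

1.08 W m^-2

Irradiance scales as 1/d², so S = 1361 W m^-2 × (1/3.17)² = 135.4 W m^-2.
Only a fraction (1−α) is absorbed and it's spread over 4πR², so ΔF = (1−α)ΔS/4 = 1.076 W m^-2.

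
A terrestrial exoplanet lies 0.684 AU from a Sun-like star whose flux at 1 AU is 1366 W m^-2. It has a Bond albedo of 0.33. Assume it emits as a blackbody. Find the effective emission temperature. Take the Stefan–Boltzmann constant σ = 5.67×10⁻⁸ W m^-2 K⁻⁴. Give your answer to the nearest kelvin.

Flux at the orbit: S = 1366/(0.684)² = 2920 W m^-2.
Absorbed flux (global mean): S(1−α)/4 = 2920·0.67/4 = 489.1 W m^-2.
In equilibrium σT⁴ equals this, so T = 304.7 K.

305 K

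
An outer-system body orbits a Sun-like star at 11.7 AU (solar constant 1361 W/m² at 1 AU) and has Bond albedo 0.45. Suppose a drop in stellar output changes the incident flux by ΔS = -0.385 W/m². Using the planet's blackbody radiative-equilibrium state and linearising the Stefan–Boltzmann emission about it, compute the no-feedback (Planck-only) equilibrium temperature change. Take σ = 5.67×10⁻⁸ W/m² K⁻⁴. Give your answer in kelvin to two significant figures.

-0.68 kelvin

By the inverse-square law, S = 1361/11.7² = 9.942 W/m².
Reference equilibrium: T_e = [S(1−α)/(4σ)]^(1/4) = 70.07 K.
Only a fraction (1−α) is absorbed and it's spread over 4πR², so ΔF = (1−α)ΔS/4 = -0.05294 W/m².
Planck response: λ_P = 4σT_e³ = 4·5.67×10⁻⁸·(70.07)³ = 0.07804 W/m²/K.
Hence the no-feedback warming is ΔF/(4σT_e³) = -0.678 K.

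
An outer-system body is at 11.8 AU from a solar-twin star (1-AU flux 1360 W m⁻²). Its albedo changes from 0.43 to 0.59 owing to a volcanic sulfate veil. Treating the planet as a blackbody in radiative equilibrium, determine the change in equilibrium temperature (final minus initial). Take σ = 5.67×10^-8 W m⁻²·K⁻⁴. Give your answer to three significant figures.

Irradiance scales as 1/d², so S = 1360 W m⁻² × (1/11.8)² = 9.767 W m⁻².
Before: T₁ = [9.767·0.57/(4σ)]^(1/4) = 70.39 K.
Final:   T₂ = [S(1−0.59)/(4σ)]^(1/4) = 64.82 K.
Change: 64.82 − 70.39 = -5.566 K.

-5.57 kelvin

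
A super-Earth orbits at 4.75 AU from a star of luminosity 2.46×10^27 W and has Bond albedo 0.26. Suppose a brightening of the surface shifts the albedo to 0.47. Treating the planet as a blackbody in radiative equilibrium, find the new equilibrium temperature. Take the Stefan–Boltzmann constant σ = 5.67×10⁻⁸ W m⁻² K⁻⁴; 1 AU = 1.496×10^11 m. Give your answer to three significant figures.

173 K

Orbital distance: d = 4.75 AU = 7.106×10^11 m.
S = L/(4πd²) = 387.7 W m⁻².
T₂ = [S(1−α₂)/(4σ)]^(1/4) = [387.7·0.53/(4σ)]^(1/4) = 173.5 K.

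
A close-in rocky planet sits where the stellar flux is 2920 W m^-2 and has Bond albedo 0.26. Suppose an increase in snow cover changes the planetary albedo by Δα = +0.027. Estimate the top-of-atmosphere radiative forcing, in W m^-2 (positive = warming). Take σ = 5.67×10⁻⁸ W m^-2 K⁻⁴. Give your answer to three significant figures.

ΔF = −(S/4)Δα = −(2920/4)×(+0.027) = -19.71 W m^-2.

-19.7 W m^-2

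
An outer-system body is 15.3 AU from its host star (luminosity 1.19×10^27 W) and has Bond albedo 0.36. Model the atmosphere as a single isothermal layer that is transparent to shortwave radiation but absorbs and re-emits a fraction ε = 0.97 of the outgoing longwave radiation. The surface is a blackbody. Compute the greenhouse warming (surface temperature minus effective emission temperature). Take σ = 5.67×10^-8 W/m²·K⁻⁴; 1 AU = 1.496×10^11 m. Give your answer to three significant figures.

Orbital distance: d = 15.3 AU = 2.289×10^12 m.
S = L/(4πd²) = 18.08 W/m².
Effective emission temperature (TOA balance): σT_e⁴ = S(1−α)/4 = 2.892 W/m² → T_e = 84.51 K.
For a single slab of emissivity ε, T_s⁴ = 2T_e⁴/(2−ε); thus T_s = 84.51·(1.942)^(1/4) = 99.76 K.
The atmosphere warms the surface by 15.25 K.

15.2 K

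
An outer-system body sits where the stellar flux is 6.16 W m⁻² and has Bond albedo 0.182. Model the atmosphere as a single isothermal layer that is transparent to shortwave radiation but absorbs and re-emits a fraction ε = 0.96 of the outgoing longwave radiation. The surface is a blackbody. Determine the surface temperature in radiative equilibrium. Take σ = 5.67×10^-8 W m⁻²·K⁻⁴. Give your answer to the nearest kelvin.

The planet radiates to space at T_e = [S(1−α)/(4σ)]^(1/4) = 68.66 K.
The surface balance (absorbed SW + ε·downward IR = σT_s⁴) with T_a⁴ = T_s⁴/2 reduces to T_s = T_e·[2/(2−ε)]^¼ = 80.85 K.

81 K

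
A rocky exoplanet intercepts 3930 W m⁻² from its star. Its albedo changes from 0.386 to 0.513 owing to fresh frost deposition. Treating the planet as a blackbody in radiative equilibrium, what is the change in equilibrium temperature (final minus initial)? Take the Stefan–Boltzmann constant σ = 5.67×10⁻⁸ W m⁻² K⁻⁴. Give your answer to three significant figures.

-18.1 kelvin

Before: T₁ = [3930·0.614/(4σ)]^(1/4) = 321.2 K.
With α = 0.513, T₂ = 303.1 K.
ΔT = T₂ − T₁ = -18.08 K.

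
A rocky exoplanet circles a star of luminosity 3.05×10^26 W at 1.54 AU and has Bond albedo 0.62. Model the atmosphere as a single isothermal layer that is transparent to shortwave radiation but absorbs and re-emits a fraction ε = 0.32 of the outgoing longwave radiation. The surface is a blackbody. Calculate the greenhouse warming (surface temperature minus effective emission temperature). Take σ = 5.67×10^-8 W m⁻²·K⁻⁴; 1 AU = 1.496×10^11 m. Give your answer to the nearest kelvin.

7 K

Orbital distance: d = 1.54 AU = 2.304×10^11 m.
S = L/(4πd²) = 457.3 W m⁻².
At the top of the atmosphere, σT_e⁴ = S(1−α)/4 = 43.44 W m⁻², giving T_e = 166.4 K.
Surface balance with a leaky layer gives σT_s⁴ = σT_e⁴·2/(2−ε), so T_s = T_e·[2/(2−0.32)]^(1/4) = 173.8 K.
The atmosphere warms the surface by 7.412 K.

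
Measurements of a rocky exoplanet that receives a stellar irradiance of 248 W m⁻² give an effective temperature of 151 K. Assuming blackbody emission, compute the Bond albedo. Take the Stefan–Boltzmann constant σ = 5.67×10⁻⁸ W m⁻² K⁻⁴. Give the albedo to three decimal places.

0.525

Rearranging the radiative balance, α = 1 − 4σT⁴/S.
σT⁴ = 29.48 W m⁻², so 4σT⁴ = 117.9 W m⁻².
1−α = 117.9/248.0 = 0.4754, so α = 0.5246.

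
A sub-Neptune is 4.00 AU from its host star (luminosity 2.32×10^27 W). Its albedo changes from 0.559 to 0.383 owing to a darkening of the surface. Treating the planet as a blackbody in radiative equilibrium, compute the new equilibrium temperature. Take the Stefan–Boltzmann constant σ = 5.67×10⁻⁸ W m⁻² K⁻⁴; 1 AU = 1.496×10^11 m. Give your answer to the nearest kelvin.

d = 4.00 × 1.496×10^11 m = 5.984×10^11 m.
Flux at the orbit: S = L/(4πd²) = 2.32×10^27/(4π·(5.98×10^11)²) = 515.6 W m⁻².
New equilibrium: T₂ = [(1−0.383)·515.6/(4σ)]^(1/4) = 193.5 K.

194 K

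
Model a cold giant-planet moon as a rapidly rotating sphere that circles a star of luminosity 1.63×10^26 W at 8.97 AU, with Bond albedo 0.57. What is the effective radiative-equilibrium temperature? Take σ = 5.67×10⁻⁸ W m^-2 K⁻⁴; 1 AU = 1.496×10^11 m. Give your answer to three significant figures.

60.8 K

Orbital distance: d = 8.97 AU = 1.342×10^12 m.
S = L/(4πd²) = 7.203 W m^-2.
Averaging over the sphere, the absorbed flux is S(1−α)/4 = 0.7744 W m^-2.
Set σT⁴ = 0.7744 → T = (0.7744/σ)^(1/4) = 60.79 K.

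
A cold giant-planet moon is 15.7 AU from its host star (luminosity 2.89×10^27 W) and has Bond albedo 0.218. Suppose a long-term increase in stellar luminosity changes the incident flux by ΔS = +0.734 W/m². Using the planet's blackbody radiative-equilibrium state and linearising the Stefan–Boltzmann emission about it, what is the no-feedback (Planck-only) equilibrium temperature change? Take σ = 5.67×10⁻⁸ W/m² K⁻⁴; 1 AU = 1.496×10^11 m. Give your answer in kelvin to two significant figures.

0.48 K

Orbital distance: d = 15.7 AU = 2.349×10^12 m.
Flux at the orbit: S = L/(4πd²) = 2.89×10^27/(4π·(2.35×10^12)²) = 41.69 W/m².
The baseline emission temperature is T_e = 109.5 K.
TOA radiative forcing: ΔF = (1−α)ΔS/4 = 0.782·(+0.734)/4 = 0.1435 W/m².
Planck response: λ_P = 4σT_e³ = 4·5.67×10⁻⁸·(109.5)³ = 0.2977 W/m²/K.
Hence the no-feedback warming is ΔF/(4σT_e³) = 0.482 K.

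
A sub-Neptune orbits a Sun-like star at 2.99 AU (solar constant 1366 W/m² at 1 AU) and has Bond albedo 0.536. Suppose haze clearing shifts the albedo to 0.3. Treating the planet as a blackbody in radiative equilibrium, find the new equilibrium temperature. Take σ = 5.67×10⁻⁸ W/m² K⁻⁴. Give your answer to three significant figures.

147 K

By the inverse-square law, S = 1366/2.99² = 152.8 W/m².
T₂ = [S(1−α₂)/(4σ)]^(1/4) = [152.8·0.7/(4σ)]^(1/4) = 147.4 K.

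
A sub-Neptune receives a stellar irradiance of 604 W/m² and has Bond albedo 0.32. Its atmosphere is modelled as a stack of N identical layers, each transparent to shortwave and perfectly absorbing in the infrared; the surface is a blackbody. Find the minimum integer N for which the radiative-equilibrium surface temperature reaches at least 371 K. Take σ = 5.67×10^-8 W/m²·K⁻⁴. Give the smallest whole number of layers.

10

The effective emission temperature is T_e = [S(1−α)/(4σ)]^¼ = 206.3 K.
Need (N+1)T_e⁴ ≥ T_s⁴, i.e. N+1 ≥ (371/206.3)⁴ = 10.461.
Rounding up, N = 10.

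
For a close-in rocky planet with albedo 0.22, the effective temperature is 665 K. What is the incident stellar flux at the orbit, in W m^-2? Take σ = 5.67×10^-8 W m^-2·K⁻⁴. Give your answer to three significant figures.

From S(1−α)/4 = σT⁴: S = 4σT⁴/(1−α).
σT⁴ = 5.67×10⁻⁸·(665)⁴ = 11090 W m^-2.
S = 4·11090/0.78 = 56860 W m^-2.

56900 W m^-2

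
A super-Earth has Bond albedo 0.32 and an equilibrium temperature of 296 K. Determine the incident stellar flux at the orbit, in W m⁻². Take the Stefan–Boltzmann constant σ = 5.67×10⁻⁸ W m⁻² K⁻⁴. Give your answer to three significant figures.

From S(1−α)/4 = σT⁴: S = 4σT⁴/(1−α).
The emitted flux is σT⁴ = 435.3 W m⁻².
So S = 4×435.3/(1−0.32) = 2560 W m⁻².

2560 W m⁻²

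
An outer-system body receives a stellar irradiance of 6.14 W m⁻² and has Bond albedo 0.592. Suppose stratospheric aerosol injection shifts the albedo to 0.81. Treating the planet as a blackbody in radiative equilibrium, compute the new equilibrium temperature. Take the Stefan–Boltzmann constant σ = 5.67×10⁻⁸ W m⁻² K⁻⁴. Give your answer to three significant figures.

T₂ = [S(1−α₂)/(4σ)]^(1/4) = [6.140·0.19/(4σ)]^(1/4) = 47.62 K.

47.6 K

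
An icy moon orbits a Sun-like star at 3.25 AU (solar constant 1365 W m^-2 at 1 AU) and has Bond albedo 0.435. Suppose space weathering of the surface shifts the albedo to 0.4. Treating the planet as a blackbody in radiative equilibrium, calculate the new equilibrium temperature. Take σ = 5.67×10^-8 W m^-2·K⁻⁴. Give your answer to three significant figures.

Irradiance scales as 1/d², so S = 1365 W m^-2 × (1/3.25)² = 129.2 W m^-2.
With the new albedo, S(1−α₂)/4 = 19.38 W m^-2, so T₂ = 136.0 K.

136 K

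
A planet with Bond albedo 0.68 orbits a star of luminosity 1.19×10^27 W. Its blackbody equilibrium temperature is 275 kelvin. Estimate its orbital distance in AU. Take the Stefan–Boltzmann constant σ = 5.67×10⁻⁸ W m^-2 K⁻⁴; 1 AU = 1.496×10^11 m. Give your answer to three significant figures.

Energy balance gives S = 4σT⁴/(1−α) = 4053 W m^-2.
S = L/(4πd²) → d = √(L/4πS) = √(1.19×10^27/(4π·4053)) = 1.528×10^11 m = 1.022 AU.

1.02 AU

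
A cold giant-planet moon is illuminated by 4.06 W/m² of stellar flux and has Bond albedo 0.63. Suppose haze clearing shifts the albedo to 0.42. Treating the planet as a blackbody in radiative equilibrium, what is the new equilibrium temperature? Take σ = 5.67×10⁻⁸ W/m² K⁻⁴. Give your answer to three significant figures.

T₂ = [S(1−α₂)/(4σ)]^(1/4) = [4.060·0.58/(4σ)]^(1/4) = 56.76 K.

56.8 kelvin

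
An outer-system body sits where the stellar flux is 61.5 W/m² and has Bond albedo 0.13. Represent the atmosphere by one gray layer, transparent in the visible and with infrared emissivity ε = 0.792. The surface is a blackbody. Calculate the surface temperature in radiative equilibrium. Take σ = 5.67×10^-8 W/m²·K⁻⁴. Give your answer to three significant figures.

141 K

At the top of the atmosphere, σT_e⁴ = S(1−α)/4 = 13.38 W/m², giving T_e = 123.9 K.
The surface balance (absorbed SW + ε·downward IR = σT_s⁴) with T_a⁴ = T_s⁴/2 reduces to T_s = T_e·[2/(2−ε)]^¼ = 140.6 K.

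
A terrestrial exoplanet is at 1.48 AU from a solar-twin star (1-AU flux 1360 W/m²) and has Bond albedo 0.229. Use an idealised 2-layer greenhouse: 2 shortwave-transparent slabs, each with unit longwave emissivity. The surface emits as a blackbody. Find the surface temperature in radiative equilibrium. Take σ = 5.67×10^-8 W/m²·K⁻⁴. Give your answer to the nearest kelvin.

282 K

By the inverse-square law, S = 1360/1.48² = 620.9 W/m².
Top-of-atmosphere balance: σT_e⁴ = S(1−α)/4 = 119.7 W/m² → T_e = 214.3 K.
With N = 2 opaque layers, T_s = (N+1)^(1/4)·T_e = 3^(1/4)·214.3 = 282.1 K.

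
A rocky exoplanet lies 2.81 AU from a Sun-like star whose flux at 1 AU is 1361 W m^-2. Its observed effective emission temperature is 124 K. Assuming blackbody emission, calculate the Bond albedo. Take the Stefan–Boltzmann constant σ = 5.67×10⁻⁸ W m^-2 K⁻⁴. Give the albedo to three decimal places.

Irradiance scales as 1/d², so S = 1361 W m^-2 × (1/2.81)² = 172.4 W m^-2.
Rearranging the radiative balance, α = 1 − 4σT⁴/S.
4σT⁴ = 4·5.67×10⁻⁸·(124)⁴ = 53.62 W m^-2.
Hence α = 1 − 53.62/172.4 = 0.6889.

0.689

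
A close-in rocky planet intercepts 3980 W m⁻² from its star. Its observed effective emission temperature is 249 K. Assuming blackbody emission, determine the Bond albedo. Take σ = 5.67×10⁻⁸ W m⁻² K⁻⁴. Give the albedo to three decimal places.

0.781

Energy balance: S(1−α)/4 = σT⁴, so 1−α = 4σT⁴/S.
σT⁴ = 218.0 W m⁻², so 4σT⁴ = 871.8 W m⁻².
1−α = 871.8/3980 = 0.2191, so α = 0.7809.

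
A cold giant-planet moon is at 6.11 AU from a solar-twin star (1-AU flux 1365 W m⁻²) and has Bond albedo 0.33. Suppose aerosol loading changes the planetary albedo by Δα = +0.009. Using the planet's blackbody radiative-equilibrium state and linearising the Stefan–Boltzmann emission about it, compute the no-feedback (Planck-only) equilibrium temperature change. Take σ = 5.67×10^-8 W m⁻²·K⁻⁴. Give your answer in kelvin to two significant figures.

-0.34 K

Flux at the orbit: S = 1365/(6.11)² = 36.56 W m⁻².
Reference equilibrium: T_e = [S(1−α)/(4σ)]^(1/4) = 101.9 K.
The change in absorbed flux is Δ[S(1−α)/4] = −SΔα/4 = -0.08227 W m⁻².
The Planck feedback parameter is 4σT_e³ = 0.2403 W m⁻²/K.
ΔT₀ = ΔF/λ_P = -0.08227/0.2403 = -0.342 K.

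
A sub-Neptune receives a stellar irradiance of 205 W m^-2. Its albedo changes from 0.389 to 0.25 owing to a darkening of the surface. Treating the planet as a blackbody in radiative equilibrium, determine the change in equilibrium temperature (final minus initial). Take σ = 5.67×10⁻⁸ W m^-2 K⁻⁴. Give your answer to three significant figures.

8.06 K

Before: T₁ = [205.0·0.611/(4σ)]^(1/4) = 153.3 K.
After:  T₂ = [205.0·0.75/(4σ)]^(1/4) = 161.4 K.
ΔT = T₂ − T₁ = 8.060 K.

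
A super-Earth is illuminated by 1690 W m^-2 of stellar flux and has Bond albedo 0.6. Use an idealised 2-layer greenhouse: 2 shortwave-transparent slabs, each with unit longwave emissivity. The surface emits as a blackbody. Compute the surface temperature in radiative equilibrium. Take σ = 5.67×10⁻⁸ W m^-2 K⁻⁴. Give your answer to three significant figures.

308 kelvin

OLR = S(1−α)/4 = 169.0 W m^-2; the top layer radiates at T_e = 233.7 K.
For an N-layer opaque stack, T_s⁴ = (N+1)T_e⁴, hence T_s = (3)^(1/4)×233.7 K = 307.5 K.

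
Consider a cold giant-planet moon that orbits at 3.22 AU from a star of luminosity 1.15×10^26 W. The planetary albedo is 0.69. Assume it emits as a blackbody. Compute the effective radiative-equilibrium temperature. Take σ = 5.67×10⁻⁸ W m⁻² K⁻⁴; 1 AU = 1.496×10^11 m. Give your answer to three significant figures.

85.7 K

d = 3.22 × 1.496×10^11 m = 4.817×10^11 m.
Spreading L over a sphere of radius d: S = 1.15×10^26/(4π·4.82×10^11²) = 39.44 W m⁻².
Averaging over the sphere, the absorbed flux is S(1−α)/4 = 3.056 W m⁻².
In equilibrium σT⁴ equals this, so T = 85.69 K.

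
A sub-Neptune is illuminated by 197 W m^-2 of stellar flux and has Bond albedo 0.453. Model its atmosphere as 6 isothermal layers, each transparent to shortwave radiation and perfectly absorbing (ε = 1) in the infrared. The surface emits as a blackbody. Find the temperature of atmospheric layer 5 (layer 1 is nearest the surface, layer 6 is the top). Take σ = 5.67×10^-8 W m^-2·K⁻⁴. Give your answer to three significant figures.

OLR = S(1−α)/4 = 26.94 W m^-2; the top layer radiates at T_e = 147.6 K.
Each opaque layer satisfies 2T_j⁴ = T_{j−1}⁴ + T_{j+1}⁴, giving T_k⁴ = (N+1−k)T_e⁴.
With k = 5: T_5 = (6+1−5)^¼·147.6 K = 175.6 K.

176 K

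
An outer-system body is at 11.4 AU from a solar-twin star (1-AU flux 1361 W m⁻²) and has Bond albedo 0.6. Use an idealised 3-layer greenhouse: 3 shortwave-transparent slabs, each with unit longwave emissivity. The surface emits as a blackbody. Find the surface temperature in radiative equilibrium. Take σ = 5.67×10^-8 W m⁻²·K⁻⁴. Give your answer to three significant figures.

92.7 K

Flux at the orbit: S = 1361/(11.4)² = 10.47 W m⁻².
The effective emission temperature is T_e = [S(1−α)/(4σ)]^¼ = 65.56 K.
With N = 3 opaque layers, T_s = (N+1)^(1/4)·T_e = 4^(1/4)·65.56 = 92.71 K.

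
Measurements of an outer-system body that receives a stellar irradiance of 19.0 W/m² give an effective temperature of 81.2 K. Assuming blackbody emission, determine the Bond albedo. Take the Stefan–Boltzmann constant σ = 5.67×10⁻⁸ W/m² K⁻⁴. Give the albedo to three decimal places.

0.481

Rearranging the radiative balance, α = 1 − 4σT⁴/S.
σT⁴ = 2.465 W/m², so 4σT⁴ = 9.860 W/m².
1−α = 9.860/19.00 = 0.5189, so α = 0.4811.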